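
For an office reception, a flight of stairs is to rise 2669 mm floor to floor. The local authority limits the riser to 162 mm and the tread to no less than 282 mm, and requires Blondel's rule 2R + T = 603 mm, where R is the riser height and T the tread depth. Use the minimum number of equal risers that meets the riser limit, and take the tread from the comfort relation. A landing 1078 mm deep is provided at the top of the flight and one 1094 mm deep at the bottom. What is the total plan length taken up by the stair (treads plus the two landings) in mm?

6796 mm

At most 162 each: 2669/162 = 16.48, giving 17 risers.
Each riser is 2669/17 = 157 mm (≤ 162 mm).
Tread T = 603 − 2 × 157 = 289 mm (≥ 282 mm).
Going = (17 − 1) × 289 = 4624 mm.
Add landings: 4624 + 1078 + 1094 = 6796 mm.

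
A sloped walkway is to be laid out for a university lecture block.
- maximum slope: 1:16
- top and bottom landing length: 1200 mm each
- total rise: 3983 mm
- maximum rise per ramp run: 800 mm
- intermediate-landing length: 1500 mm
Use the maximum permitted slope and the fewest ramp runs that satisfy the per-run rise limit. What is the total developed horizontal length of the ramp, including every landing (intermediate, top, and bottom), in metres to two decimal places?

72.13 m

3983 / 800 = 4.979 → round up to 5 ramp runs. That means 4 intermediate landings.
Horizontal run for 3983 mm of rise at 1:16 is 3983 × 16 = 63728 mm.
4 intermediate landings contribute 4 × 1500 = 6000 mm.
Top and bottom landings: 2 × 1200 = 2400 mm.
Total = 63728 + 6000 + 2400 = 72128 mm.
= 72.13 m.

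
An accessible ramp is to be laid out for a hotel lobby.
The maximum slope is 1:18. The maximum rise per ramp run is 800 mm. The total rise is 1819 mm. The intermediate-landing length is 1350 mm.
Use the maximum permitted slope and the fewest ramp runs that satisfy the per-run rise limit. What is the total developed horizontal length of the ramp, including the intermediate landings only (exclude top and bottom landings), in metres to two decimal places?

At most 800 each: 1819/800 = 2.27, giving 3 ramp runs. That means 2 intermediate landings.
Horizontal run for 1819 mm of rise at 1:18 is 1819 × 18 = 32742 mm.
2 intermediate landings contribute 2 × 1350 = 2700 mm.
Total developed length = 32742 + 2700 = 35442 mm.
= 35.44 m.

35.44 m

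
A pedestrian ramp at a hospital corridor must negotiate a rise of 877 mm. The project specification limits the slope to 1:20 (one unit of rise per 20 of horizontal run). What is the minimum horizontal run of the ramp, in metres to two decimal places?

17.54 m

Run = rise × 20 = 877 × 20 = 17540 mm.
17540 mm = 17.54 m.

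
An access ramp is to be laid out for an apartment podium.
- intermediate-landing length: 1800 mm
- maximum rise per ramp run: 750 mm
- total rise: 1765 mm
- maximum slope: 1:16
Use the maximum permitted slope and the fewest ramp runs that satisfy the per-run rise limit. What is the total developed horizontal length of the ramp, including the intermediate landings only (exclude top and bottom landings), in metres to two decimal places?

1765 / 750 = 2.35, so 3 ramp runs are needed. That means 2 intermediate landings.
Ramp run (horizontal) at 1:16: 1765 × 16 = 28240 mm.
2 intermediate landings contribute 2 × 1800 = 3600 mm.
Total developed length = 28240 + 3600 = 31840 mm.
= 31.84 m.

31.84 m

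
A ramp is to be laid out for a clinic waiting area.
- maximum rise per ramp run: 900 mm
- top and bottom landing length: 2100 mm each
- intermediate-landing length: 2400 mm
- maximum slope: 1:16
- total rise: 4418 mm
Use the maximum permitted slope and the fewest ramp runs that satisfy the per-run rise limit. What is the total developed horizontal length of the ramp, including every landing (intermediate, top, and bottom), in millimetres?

84488 mm

At most 900 each: 4418/900 = 4.91, giving 5 ramp runs. That means 4 intermediate landings.
Ramp run (horizontal) at 1:16: 4418 × 16 = 70688 mm.
4 intermediate landings contribute 4 × 2400 = 9600 mm.
Top and bottom landings: 2 × 2100 = 4200 mm.
Total = 70688 + 9600 + 4200 = 84488 mm.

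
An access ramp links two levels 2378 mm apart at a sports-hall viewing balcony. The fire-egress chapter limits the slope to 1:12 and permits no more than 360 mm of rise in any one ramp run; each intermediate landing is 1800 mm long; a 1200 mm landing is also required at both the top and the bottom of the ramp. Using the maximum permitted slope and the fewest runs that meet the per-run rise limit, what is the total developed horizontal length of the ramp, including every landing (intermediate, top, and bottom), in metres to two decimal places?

41.74 m

At most 360 each: 2378/360 = 6.61, giving 7 ramp runs. That means 6 intermediate landings.
Horizontal run for 2378 mm of rise at 1:12 is 2378 × 12 = 28536 mm.
Intermediate landings: 6 × 1800 = 10800 mm.
Top and bottom landings: 2 × 1200 = 2400 mm.
Total = 28536 + 10800 + 2400 = 41736 mm.
= 41.74 m.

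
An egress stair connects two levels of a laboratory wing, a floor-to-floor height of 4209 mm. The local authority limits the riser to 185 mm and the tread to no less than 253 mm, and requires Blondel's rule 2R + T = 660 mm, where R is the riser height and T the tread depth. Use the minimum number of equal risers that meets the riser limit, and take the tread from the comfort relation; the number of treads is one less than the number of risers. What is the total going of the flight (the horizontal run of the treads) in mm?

6468 mm

4209 / 185 = 22.75, so 23 risers are needed.
Riser R = 4209 / 23 = 183 mm, within the 185 mm limit.
T = 660 − 2·183 = 294 mm, which satisfies the 253 mm minimum.
Treads = 23 − 1 = 22; going = 22 × 294 = 6468 mm.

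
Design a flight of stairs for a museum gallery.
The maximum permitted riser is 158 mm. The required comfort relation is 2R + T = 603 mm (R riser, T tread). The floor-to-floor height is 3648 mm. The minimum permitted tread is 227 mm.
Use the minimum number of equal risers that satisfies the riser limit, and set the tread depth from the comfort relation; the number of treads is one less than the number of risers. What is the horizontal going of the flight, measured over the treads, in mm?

6877 mm

⌈3648/158⌉ = 24 risers.
Riser R = 3648 / 24 = 152 mm, within the 158 mm limit.
T = 603 − 2·152 = 299 mm, which satisfies the 227 mm minimum.
Going = (24 − 1) × 299 = 6877 mm.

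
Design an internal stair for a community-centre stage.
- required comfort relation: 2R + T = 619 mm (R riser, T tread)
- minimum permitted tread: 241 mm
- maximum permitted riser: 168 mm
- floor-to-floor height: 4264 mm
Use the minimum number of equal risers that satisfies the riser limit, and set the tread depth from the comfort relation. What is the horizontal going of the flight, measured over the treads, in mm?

4264 / 168 = 25.381 → round up to 26 risers.
Riser R = 4264 / 26 = 164 mm, within the 168 mm limit.
T = 619 − 2·164 = 291 mm, which satisfies the 241 mm minimum.
26 risers give 25 treads; going = 25 × 291 = 7275 mm.

7275 mm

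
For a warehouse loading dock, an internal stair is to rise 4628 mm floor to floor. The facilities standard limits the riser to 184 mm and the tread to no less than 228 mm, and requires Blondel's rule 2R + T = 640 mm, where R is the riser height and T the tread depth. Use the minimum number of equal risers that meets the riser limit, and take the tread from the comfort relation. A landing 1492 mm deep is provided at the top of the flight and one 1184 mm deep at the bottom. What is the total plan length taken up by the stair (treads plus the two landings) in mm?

At most 184 each: 4628/184 = 25.15, giving 26 risers.
Riser R = 4628 / 26 = 178 mm, within the 184 mm limit.
From 2R + T = 640: T = 640 − 356 = 284 mm.
Treads = 26 − 1 = 25; going = 25 × 284 = 7100 mm.
Add landings: 7100 + 1492 + 1184 = 9776 mm.

9776 mm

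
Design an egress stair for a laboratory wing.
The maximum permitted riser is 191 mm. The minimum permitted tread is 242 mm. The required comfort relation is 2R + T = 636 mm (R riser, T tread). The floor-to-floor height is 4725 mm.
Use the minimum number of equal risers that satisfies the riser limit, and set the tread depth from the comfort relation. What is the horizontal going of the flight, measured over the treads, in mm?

6192 mm

⌈4725/191⌉ = 25 risers.
R = 4725 ÷ 25 = 189 mm.
T = 636 − 2·189 = 258 mm, which satisfies the 242 mm minimum.
Treads = 25 − 1 = 24; going = 24 × 258 = 6192 mm.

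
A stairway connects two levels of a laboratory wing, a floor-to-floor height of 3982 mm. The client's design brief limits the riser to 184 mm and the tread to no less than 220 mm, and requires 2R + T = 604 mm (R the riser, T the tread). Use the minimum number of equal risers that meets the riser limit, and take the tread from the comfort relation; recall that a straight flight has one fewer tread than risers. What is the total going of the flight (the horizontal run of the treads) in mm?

5082 mm

⌈3982/184⌉ = 22 risers.
Riser R = 3982 / 22 = 181 mm, within the 184 mm limit.
Tread T = 604 − 2 × 181 = 242 mm (≥ 220 mm).
Treads = 22 − 1 = 21; going = 21 × 242 = 5082 mm.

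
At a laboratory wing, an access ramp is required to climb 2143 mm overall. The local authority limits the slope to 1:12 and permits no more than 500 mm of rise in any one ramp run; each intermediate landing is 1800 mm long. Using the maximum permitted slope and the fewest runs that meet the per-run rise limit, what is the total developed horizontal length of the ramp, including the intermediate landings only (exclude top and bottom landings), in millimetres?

2143 / 500 = 4.286 → round up to 5 ramp runs. That means 4 intermediate landings.
Ramp run (horizontal) at 1:12: 2143 × 12 = 25716 mm.
Intermediate landings: 4 × 1800 = 7200 mm.
Developed length = 25716 + 7200 = 32916 mm.

32916 mm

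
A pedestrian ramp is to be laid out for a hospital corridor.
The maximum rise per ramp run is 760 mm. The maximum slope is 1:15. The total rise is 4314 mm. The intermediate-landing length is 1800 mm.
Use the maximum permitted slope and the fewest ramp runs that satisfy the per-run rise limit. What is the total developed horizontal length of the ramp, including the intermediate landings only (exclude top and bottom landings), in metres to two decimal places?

73.71 m

4314 / 760 = 5.676 → round up to 6 ramp runs. That means 5 intermediate landings.
Ramp run (horizontal) at 1:15: 4314 × 15 = 64710 mm.
5 intermediate landings contribute 5 × 1800 = 9000 mm.
Developed length = 64710 + 9000 = 73710 mm.
= 73.71 m.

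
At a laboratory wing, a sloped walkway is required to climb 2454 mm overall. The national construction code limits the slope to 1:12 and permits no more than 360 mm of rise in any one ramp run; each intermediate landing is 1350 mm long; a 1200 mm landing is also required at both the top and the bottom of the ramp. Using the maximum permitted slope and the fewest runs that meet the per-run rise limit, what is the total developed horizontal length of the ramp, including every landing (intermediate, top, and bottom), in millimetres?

39948 mm

2454 / 360 = 6.817 → round up to 7 ramp runs. That means 6 intermediate landings.
Horizontal run for 2454 mm of rise at 1:12 is 2454 × 12 = 29448 mm.
Intermediate landings: 6 × 1350 = 8100 mm.
Top and bottom landings: 2 × 1200 = 2400 mm.
Total = 29448 + 8100 + 2400 = 39948 mm.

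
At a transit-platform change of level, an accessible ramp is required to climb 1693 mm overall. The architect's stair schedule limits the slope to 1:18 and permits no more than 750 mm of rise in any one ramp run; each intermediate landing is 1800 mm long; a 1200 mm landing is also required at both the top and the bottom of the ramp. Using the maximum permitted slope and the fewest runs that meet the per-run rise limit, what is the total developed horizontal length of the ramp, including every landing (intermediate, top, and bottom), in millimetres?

36474 mm

⌈1693/750⌉ = 3 ramp runs. That means 2 intermediate landings.
Horizontal run for 1693 mm of rise at 1:18 is 1693 × 18 = 30474 mm.
2 intermediate landings contribute 2 × 1800 = 3600 mm.
Top and bottom landings: 2 × 1200 = 2400 mm.
Total = 30474 + 3600 + 2400 = 36474 mm.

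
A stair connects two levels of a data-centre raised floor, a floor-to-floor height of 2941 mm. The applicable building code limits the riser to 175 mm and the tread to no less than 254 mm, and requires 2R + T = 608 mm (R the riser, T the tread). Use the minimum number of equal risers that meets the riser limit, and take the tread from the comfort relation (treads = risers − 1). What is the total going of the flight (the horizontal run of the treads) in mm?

4192 mm

At most 175 each: 2941/175 = 16.81, giving 17 risers.
Each riser is 2941/17 = 173 mm (≤ 175 mm).
T = 608 − 2·173 = 262 mm, which satisfies the 254 mm minimum.
17 risers give 16 treads; going = 16 × 262 = 4192 mm.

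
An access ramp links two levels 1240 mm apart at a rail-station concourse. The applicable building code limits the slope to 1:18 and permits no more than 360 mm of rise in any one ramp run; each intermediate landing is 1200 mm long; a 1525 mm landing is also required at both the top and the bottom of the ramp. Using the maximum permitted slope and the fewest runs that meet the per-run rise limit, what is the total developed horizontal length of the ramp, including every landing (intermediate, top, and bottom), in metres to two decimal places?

28.97 m

1240 / 360 = 3.444 → round up to 4 ramp runs. That means 3 intermediate landings.
Horizontal run for 1240 mm of rise at 1:18 is 1240 × 18 = 22320 mm.
3 intermediate landings contribute 3 × 1200 = 3600 mm.
Top and bottom landings: 2 × 1525 = 3050 mm.
Total = 22320 + 3600 + 3050 = 28970 mm.
= 28.97 m.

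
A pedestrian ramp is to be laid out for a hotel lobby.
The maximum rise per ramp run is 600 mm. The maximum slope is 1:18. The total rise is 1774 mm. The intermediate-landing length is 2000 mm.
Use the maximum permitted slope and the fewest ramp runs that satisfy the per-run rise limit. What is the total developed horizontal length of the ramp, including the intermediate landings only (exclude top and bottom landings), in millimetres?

35932 mm

At most 600 each: 1774/600 = 2.96, giving 3 ramp runs. That means 2 intermediate landings.
Horizontal run for 1774 mm of rise at 1:18 is 1774 × 18 = 31932 mm.
Intermediate landings: 2 × 2000 = 4000 mm.
Developed length = 31932 + 4000 = 35932 mm.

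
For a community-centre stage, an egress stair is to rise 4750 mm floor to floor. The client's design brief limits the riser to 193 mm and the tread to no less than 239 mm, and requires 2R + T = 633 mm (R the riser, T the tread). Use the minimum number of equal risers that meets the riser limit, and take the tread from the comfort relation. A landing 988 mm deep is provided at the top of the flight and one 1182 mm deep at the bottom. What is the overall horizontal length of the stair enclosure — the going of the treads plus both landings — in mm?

8242 mm

At most 193 each: 4750/193 = 24.61, giving 25 risers.
Each riser is 4750/25 = 190 mm (≤ 193 mm).
Tread T = 633 − 2 × 190 = 253 mm (≥ 239 mm).
25 risers give 24 treads; going = 24 × 253 = 6072 mm.
Add landings: 6072 + 988 + 1182 = 8242 mm.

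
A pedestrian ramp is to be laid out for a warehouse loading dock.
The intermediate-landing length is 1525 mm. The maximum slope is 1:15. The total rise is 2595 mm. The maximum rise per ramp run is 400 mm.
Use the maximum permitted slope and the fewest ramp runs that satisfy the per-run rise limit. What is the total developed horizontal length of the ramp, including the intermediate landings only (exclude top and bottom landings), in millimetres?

48075 mm

⌈2595/400⌉ = 7 ramp runs. That means 6 intermediate landings.
Horizontal run for 2595 mm of rise at 1:15 is 2595 × 15 = 38925 mm.
Intermediate landings: 6 × 1525 = 9150 mm.
Developed length = 38925 + 9150 = 48075 mm.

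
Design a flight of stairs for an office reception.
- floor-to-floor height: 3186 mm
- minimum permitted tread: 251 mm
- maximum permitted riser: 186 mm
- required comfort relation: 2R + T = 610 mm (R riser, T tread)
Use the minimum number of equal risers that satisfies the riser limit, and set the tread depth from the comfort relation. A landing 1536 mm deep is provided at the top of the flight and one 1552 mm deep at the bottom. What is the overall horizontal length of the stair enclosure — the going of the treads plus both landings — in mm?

⌈3186/186⌉ = 18 risers.
Each riser is 3186/18 = 177 mm (≤ 186 mm).
From 2R + T = 610: T = 610 − 354 = 256 mm.
18 risers give 17 treads; going = 17 × 256 = 4352 mm.
Enclosure = 4352 + 1536 + 1552 = 7440 mm.

7440 mm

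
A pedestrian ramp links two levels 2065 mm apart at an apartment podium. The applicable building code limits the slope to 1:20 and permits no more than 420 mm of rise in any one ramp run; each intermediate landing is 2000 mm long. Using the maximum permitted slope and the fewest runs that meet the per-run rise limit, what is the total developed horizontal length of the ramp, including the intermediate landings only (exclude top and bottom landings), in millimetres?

49300 mm

2065 / 420 = 4.92, so 5 ramp runs are needed. That means 4 intermediate landings.
Horizontal run for 2065 mm of rise at 1:20 is 2065 × 20 = 41300 mm.
Intermediate landings: 4 × 2000 = 8000 mm.
Total developed length = 41300 + 8000 = 49300 mm.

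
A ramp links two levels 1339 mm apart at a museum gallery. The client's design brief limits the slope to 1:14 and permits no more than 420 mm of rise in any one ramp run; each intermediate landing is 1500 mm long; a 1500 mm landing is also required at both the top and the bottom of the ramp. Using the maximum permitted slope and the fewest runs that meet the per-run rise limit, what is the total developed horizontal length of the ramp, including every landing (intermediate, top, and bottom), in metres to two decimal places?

1339 / 420 = 3.188 → round up to 4 ramp runs. That means 3 intermediate landings.
Ramp run (horizontal) at 1:14: 1339 × 14 = 18746 mm.
Intermediate landings: 3 × 1500 = 4500 mm.
Top and bottom landings: 2 × 1500 = 3000 mm.
Total = 18746 + 4500 + 3000 = 26246 mm.
= 26.25 m.

26.25 m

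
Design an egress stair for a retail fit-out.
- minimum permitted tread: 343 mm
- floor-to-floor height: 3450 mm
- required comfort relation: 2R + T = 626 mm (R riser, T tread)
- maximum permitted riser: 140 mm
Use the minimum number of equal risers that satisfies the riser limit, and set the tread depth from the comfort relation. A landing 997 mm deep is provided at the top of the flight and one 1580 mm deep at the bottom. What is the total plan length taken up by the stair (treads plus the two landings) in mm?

10977 mm

⌈3450/140⌉ = 25 risers.
R = 3450 ÷ 25 = 138 mm.
Tread T = 626 − 2 × 138 = 350 mm (≥ 343 mm).
Going = (25 − 1) × 350 = 8400 mm.
Add landings: 8400 + 997 + 1580 = 10977 mm.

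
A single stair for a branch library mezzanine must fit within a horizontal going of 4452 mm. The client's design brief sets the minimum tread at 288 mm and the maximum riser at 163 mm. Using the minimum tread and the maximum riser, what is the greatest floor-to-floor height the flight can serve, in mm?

4452 / 288 = 15.46, so 15 treads fit.
Risers = treads + 1 = 16.
Maximum height = 16 × 163 = 2608 mm.

2608 mm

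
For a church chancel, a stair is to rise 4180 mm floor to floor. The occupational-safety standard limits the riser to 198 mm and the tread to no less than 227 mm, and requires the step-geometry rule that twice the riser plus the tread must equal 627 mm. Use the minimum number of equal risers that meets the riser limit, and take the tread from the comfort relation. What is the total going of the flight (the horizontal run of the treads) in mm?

5187 mm

At most 198 each: 4180/198 = 21.11, giving 22 risers.
R = 4180 ÷ 22 = 190 mm.
T = 627 − 2·190 = 247 mm, which satisfies the 227 mm minimum.
Going = (22 − 1) × 247 = 5187 mm.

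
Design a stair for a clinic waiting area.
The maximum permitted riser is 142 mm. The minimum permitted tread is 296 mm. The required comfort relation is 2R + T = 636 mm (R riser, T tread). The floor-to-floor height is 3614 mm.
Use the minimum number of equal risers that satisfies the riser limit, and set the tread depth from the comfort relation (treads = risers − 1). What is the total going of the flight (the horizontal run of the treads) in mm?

8950 mm

3614 / 142 = 25.451 → round up to 26 risers.
Riser R = 3614 / 26 = 139 mm, within the 142 mm limit.
Tread T = 636 − 2 × 139 = 358 mm (≥ 296 mm).
Going = (26 − 1) × 358 = 8950 mm.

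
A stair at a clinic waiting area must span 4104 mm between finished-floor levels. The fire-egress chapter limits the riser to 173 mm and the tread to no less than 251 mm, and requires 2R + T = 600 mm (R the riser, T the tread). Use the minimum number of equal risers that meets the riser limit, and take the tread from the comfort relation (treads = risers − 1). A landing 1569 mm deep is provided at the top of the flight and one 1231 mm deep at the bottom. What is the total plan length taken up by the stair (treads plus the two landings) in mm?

8734 mm

At most 173 each: 4104/173 = 23.72, giving 24 risers.
R = 4104 ÷ 24 = 171 mm.
T = 600 − 2·171 = 258 mm, which satisfies the 251 mm minimum.
Going = (24 − 1) × 258 = 5934 mm.
Enclosure = 5934 + 1569 + 1231 = 8734 mm.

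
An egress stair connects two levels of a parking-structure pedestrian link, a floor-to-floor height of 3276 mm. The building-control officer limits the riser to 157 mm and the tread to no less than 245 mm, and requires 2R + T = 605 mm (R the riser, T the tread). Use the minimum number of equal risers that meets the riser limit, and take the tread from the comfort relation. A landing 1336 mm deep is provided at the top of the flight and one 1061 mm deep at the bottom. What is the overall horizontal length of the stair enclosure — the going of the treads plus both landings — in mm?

8257 mm

3276 / 157 = 20.87, so 21 risers are needed.
Each riser is 3276/21 = 156 mm (≤ 157 mm).
T = 605 − 2·156 = 293 mm, which satisfies the 245 mm minimum.
Treads = 21 − 1 = 20; going = 20 × 293 = 5860 mm.
Add landings: 5860 + 1336 + 1061 = 8257 mm.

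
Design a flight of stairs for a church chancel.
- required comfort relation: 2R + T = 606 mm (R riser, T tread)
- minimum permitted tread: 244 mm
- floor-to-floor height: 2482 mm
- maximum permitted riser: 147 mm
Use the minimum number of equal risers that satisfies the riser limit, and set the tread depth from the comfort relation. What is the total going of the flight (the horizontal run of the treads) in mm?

5024 mm

2482 / 147 = 16.88, so 17 risers are needed.
Riser R = 2482 / 17 = 146 mm, within the 147 mm limit.
Tread T = 606 − 2 × 146 = 314 mm (≥ 244 mm).
Treads = 17 − 1 = 16; going = 16 × 314 = 5024 mm.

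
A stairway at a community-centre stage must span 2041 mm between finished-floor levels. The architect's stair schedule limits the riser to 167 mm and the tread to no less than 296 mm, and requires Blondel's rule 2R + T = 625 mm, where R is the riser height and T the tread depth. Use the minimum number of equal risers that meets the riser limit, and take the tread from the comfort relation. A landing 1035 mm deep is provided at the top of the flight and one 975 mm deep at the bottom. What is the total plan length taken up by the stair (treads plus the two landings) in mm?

5742 mm

⌈2041/167⌉ = 13 risers.
Riser R = 2041 / 13 = 157 mm, within the 167 mm limit.
Tread T = 625 − 2 × 157 = 311 mm (≥ 296 mm).
13 risers give 12 treads; going = 12 × 311 = 3732 mm.
Enclosure = 3732 + 1035 + 975 = 5742 mm.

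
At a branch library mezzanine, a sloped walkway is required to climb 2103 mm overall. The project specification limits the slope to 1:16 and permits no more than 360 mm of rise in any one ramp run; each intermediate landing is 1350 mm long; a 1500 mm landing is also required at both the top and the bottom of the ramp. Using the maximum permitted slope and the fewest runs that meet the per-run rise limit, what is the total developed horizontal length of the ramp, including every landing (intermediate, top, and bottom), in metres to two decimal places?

43.40 m

2103 / 360 = 5.84, so 6 ramp runs are needed. That means 5 intermediate landings.
Horizontal run for 2103 mm of rise at 1:16 is 2103 × 16 = 33648 mm.
5 intermediate landings contribute 5 × 1350 = 6750 mm.
Top and bottom landings: 2 × 1500 = 3000 mm.
Total = 33648 + 6750 + 3000 = 43398 mm.
= 43.40 m.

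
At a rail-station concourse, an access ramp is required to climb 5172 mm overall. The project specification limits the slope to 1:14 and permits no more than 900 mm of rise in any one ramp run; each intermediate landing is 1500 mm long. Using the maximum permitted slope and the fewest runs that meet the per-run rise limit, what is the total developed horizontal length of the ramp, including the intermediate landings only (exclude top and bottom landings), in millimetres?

79908 mm

5172 / 900 = 5.747 → round up to 6 ramp runs. That means 5 intermediate landings.
Horizontal run for 5172 mm of rise at 1:14 is 5172 × 14 = 72408 mm.
Intermediate landings: 5 × 1500 = 7500 mm.
Developed length = 72408 + 7500 = 79908 mm.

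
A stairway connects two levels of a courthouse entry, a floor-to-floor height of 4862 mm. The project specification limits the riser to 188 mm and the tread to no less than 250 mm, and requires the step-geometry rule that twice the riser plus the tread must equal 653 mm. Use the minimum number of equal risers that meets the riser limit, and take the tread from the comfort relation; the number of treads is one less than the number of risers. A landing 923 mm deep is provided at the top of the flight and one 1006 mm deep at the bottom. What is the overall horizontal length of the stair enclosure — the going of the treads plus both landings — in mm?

4862 / 188 = 25.86, so 26 risers are needed.
Riser R = 4862 / 26 = 187 mm, within the 188 mm limit.
Tread T = 653 − 2 × 187 = 279 mm (≥ 250 mm).
26 risers give 25 treads; going = 25 × 279 = 6975 mm.
Add landings: 6975 + 923 + 1006 = 8904 mm.

8904 mm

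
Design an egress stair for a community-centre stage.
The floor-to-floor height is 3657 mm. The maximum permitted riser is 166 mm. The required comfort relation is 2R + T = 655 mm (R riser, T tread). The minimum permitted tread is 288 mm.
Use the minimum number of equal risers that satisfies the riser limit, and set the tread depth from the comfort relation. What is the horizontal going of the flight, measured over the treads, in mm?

At most 166 each: 3657/166 = 22.03, giving 23 risers.
Riser R = 3657 / 23 = 159 mm, within the 166 mm limit.
Tread T = 655 − 2 × 159 = 337 mm (≥ 288 mm).
Going = (23 − 1) × 337 = 7414 mm.

7414 mm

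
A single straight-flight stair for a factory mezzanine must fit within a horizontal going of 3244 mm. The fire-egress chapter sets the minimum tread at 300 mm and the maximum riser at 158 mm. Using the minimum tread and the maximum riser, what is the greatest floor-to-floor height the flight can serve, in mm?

1738 mm

Treads that fit: ⌊3244 / 300⌋ = 10.
Risers = treads + 1 = 11.
Maximum height = 11 × 158 = 1738 mm.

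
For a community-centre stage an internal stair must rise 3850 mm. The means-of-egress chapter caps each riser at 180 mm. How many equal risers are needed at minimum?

22 risers

⌈3850/180⌉ = 22 risers.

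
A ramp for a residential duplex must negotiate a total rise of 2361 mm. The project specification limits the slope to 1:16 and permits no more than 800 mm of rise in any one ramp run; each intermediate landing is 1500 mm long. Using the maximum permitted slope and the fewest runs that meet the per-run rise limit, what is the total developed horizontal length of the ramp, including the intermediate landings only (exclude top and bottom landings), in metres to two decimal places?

At most 800 each: 2361/800 = 2.95, giving 3 ramp runs. That means 2 intermediate landings.
Horizontal run for 2361 mm of rise at 1:16 is 2361 × 16 = 37776 mm.
2 intermediate landings contribute 2 × 1500 = 3000 mm.
Developed length = 37776 + 3000 = 40776 mm.
= 40.78 m.

40.78 m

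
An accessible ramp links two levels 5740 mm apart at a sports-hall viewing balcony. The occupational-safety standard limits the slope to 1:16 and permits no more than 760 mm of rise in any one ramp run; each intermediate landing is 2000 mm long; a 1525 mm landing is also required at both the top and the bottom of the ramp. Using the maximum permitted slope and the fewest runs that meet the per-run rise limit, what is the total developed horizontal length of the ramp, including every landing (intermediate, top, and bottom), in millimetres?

108890 mm

At most 760 each: 5740/760 = 7.55, giving 8 ramp runs. That means 7 intermediate landings.
Horizontal run for 5740 mm of rise at 1:16 is 5740 × 16 = 91840 mm.
Intermediate landings: 7 × 2000 = 14000 mm.
Top and bottom landings: 2 × 1525 = 3050 mm.
Total = 91840 + 14000 + 3050 = 108890 mm.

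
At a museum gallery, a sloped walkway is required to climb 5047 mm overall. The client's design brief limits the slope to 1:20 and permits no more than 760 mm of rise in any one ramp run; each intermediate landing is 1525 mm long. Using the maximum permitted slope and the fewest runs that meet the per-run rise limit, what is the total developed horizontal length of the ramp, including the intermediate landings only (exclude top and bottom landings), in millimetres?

110090 mm

5047 / 760 = 6.641 → round up to 7 ramp runs. That means 6 intermediate landings.
Ramp run (horizontal) at 1:20: 5047 × 20 = 100940 mm.
Intermediate landings: 6 × 1525 = 9150 mm.
Developed length = 100940 + 9150 = 110090 mm.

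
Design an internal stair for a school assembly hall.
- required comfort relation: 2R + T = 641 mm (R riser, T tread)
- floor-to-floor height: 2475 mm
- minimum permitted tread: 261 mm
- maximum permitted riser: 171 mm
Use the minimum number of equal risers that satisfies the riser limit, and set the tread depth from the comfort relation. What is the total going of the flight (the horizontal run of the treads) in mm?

2475 / 171 = 14.474 → round up to 15 risers.
Riser R = 2475 / 15 = 165 mm, within the 171 mm limit.
Tread T = 641 − 2 × 165 = 311 mm (≥ 261 mm).
15 risers give 14 treads; going = 14 × 311 = 4354 mm.

4354 mm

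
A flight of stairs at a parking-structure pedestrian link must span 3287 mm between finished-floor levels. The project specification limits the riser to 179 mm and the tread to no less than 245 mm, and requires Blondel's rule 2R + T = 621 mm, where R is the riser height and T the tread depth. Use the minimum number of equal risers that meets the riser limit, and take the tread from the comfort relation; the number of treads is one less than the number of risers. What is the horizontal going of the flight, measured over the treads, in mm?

4950 mm

3287 / 179 = 18.36, so 19 risers are needed.
R = 3287 ÷ 19 = 173 mm.
From 2R + T = 621: T = 621 − 346 = 275 mm.
Going = (19 − 1) × 275 = 4950 mm.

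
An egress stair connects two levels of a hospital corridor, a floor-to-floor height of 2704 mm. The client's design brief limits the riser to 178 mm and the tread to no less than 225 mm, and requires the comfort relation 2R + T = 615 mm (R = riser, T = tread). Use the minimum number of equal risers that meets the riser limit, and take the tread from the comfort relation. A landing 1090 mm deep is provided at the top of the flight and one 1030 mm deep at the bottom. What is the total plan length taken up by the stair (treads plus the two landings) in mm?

⌈2704/178⌉ = 16 risers.
R = 2704 ÷ 16 = 169 mm.
T = 615 − 2·169 = 277 mm, which satisfies the 225 mm minimum.
Treads = 16 − 1 = 15; going = 15 × 277 = 4155 mm.
Enclosure = 4155 + 1090 + 1030 = 6275 mm.

6275 mm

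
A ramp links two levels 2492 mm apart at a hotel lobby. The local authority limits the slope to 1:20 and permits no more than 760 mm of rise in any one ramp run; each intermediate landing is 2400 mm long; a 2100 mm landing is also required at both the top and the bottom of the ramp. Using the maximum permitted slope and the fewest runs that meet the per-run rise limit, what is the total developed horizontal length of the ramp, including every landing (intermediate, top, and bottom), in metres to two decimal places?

At most 760 each: 2492/760 = 3.28, giving 4 ramp runs. That means 3 intermediate landings.
Horizontal run for 2492 mm of rise at 1:20 is 2492 × 20 = 49840 mm.
3 intermediate landings contribute 3 × 2400 = 7200 mm.
Top and bottom landings: 2 × 2100 = 4200 mm.
Total = 49840 + 7200 + 4200 = 61240 mm.
= 61.24 m.

61.24 m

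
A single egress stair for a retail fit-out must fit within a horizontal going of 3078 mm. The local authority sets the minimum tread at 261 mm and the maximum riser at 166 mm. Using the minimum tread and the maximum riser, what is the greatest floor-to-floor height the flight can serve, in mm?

3078 / 261 = 11.79, so 11 treads fit.
Risers = treads + 1 = 12.
Maximum height = 12 × 166 = 1992 mm.

1992 mm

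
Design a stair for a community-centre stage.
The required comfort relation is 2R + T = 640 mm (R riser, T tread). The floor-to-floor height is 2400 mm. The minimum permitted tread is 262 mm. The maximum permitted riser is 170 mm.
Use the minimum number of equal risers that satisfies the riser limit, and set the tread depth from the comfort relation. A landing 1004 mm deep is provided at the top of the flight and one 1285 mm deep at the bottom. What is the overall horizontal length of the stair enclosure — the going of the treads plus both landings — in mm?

6769 mm

At most 170 each: 2400/170 = 14.12, giving 15 risers.
R = 2400 ÷ 15 = 160 mm.
From 2R + T = 640: T = 640 − 320 = 320 mm.
Going = (15 − 1) × 320 = 4480 mm.
Enclosure = 4480 + 1004 + 1285 = 6769 mm.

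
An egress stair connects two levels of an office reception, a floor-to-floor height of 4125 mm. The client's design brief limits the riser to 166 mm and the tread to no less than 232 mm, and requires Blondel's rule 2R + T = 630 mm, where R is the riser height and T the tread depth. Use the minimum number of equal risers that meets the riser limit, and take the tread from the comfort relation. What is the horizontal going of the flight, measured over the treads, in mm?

4125 / 166 = 24.849 → round up to 25 risers.
R = 4125 ÷ 25 = 165 mm.
Tread T = 630 − 2 × 165 = 300 mm (≥ 232 mm).
25 risers give 24 treads; going = 24 × 300 = 7200 mm.

7200 mm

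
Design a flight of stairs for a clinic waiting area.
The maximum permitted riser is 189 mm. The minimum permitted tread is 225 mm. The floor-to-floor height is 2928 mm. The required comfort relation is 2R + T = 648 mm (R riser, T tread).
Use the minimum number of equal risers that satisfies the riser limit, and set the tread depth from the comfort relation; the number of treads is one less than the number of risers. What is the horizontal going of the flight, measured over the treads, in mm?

4230 mm

At most 189 each: 2928/189 = 15.49, giving 16 risers.
Each riser is 2928/16 = 183 mm (≤ 189 mm).
From 2R + T = 648: T = 648 − 366 = 282 mm.
16 risers give 15 treads; going = 15 × 282 = 4230 mm.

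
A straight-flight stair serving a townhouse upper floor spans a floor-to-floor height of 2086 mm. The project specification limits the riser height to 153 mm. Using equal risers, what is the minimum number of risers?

2086 / 153 = 13.634 → round up to 14 risers.

14 risers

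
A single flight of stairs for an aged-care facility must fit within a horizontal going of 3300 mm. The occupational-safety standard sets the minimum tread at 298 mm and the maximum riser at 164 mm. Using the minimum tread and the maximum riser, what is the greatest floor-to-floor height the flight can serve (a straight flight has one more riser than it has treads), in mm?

1968 mm

3300 / 298 = 11.07, so 11 treads fit.
Risers = treads + 1 = 12.
Maximum height = 12 × 164 = 1968 mm.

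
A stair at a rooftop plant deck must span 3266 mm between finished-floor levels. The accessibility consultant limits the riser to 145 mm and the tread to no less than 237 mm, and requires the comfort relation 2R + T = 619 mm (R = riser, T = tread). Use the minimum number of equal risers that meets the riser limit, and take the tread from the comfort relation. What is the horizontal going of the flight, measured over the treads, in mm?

3266 / 145 = 22.52, so 23 risers are needed.
R = 3266 ÷ 23 = 142 mm.
Tread T = 619 − 2 × 142 = 335 mm (≥ 237 mm).
23 risers give 22 treads; going = 22 × 335 = 7370 mm.

7370 mm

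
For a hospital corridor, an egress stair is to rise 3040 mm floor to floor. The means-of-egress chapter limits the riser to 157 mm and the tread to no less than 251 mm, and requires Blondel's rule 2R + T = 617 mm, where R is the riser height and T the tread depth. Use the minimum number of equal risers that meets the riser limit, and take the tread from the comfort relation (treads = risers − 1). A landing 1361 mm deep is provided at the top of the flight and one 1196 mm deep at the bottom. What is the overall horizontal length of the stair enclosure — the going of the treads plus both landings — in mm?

8504 mm

⌈3040/157⌉ = 20 risers.
Riser R = 3040 / 20 = 152 mm, within the 157 mm limit.
From 2R + T = 617: T = 617 − 304 = 313 mm.
20 risers give 19 treads; going = 19 × 313 = 5947 mm.
Add landings: 5947 + 1361 + 1196 = 8504 mm.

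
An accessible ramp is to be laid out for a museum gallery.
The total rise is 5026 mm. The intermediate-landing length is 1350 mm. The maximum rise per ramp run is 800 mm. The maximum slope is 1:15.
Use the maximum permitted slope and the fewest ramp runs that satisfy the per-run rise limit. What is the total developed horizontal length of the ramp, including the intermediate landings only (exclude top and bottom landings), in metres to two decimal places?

5026 / 800 = 6.282 → round up to 7 ramp runs. That means 6 intermediate landings.
Horizontal run for 5026 mm of rise at 1:15 is 5026 × 15 = 75390 mm.
Intermediate landings: 6 × 1350 = 8100 mm.
Total developed length = 75390 + 8100 = 83490 mm.
= 83.49 m.

83.49 m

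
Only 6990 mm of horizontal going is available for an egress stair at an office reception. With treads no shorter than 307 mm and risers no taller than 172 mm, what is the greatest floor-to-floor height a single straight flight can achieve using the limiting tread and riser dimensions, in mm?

Treads that fit: ⌊6990 / 307⌋ = 22.
Risers = treads + 1 = 23.
Maximum height = 23 × 172 = 3956 mm.

3956 mm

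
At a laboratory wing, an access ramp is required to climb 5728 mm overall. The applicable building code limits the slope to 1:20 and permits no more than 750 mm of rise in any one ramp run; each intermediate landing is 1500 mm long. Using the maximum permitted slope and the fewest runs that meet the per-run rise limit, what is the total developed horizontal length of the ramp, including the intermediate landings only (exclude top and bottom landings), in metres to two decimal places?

5728 / 750 = 7.64, so 8 ramp runs are needed. That means 7 intermediate landings.
Horizontal run for 5728 mm of rise at 1:20 is 5728 × 20 = 114560 mm.
Intermediate landings: 7 × 1500 = 10500 mm.
Total developed length = 114560 + 10500 = 125060 mm.
= 125.06 m.

125.06 m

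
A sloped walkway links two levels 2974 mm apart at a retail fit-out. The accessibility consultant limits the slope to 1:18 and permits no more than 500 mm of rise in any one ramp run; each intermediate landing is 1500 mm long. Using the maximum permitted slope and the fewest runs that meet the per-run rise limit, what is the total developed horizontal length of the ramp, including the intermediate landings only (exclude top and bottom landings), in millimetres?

61032 mm

At most 500 each: 2974/500 = 5.95, giving 6 ramp runs. That means 5 intermediate landings.
Horizontal run for 2974 mm of rise at 1:18 is 2974 × 18 = 53532 mm.
5 intermediate landings contribute 5 × 1500 = 7500 mm.
Total developed length = 53532 + 7500 = 61032 mm.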